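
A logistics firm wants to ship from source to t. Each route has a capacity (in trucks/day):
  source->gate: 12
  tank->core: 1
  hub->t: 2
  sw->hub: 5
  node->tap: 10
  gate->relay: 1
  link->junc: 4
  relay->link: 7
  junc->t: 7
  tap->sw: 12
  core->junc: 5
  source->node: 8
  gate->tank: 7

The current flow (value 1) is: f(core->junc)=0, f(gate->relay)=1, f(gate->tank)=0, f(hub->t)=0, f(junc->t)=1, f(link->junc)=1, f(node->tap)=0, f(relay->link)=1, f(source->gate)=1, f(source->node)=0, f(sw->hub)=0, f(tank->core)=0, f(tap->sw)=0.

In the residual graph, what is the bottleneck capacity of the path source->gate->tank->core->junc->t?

Residual capacities along the path: source->gate: 11, gate->tank: 7, tank->core: 1, core->junc: 5, junc->t: 6.
Minimum is 1.

1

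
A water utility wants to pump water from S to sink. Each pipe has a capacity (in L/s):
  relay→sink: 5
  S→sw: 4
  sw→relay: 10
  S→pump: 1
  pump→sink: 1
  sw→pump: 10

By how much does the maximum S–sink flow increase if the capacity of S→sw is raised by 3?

1

Original max flow = 5.
After raising cap(S→sw), augmenting paths through that edge carry 1 more unit.
New max flow = 6. Increase = 1.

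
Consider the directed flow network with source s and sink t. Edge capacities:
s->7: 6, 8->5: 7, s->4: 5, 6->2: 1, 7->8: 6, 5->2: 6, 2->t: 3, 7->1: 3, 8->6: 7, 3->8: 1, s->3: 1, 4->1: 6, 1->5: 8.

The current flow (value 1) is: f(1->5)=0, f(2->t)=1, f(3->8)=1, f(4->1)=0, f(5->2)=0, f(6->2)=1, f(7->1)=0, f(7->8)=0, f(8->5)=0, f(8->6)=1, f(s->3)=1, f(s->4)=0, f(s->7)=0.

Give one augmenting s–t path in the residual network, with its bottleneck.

Residual along s->7->8->5->2->t: s->7: 6, 7->8: 6, 8->5: 7, 5->2: 6, 2->t: 2.
Bottleneck = min = 2.

s->7->8->5->2->t, bottleneck 2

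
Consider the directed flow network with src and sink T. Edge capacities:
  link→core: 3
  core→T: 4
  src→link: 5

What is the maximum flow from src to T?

3

Augment src→link→core→T: bottleneck 3. Total 3.
No augmenting path remains in the residual graph.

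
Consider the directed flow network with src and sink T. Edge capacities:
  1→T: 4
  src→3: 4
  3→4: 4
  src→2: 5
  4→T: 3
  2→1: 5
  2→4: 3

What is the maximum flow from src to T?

7

Augment src→3→4→T: bottleneck 3. Total 3.
Augment src→2→1→T: bottleneck 4. Total 7.
No augmenting path remains in the residual graph.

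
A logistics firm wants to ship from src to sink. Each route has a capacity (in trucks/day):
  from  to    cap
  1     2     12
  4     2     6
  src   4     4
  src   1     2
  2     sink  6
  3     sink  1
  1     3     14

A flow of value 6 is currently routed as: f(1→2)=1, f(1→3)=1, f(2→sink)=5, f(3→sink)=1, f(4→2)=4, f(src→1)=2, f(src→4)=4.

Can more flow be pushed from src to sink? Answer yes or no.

No

Residual reachable from src: {src}; sink is not reachable.
Saturated cut: src→1, src→4 with total capacity 6 = current flow value. Flow is maximum.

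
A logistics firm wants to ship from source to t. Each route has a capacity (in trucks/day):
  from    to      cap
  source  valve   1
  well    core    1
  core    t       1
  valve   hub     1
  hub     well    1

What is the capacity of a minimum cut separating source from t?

1

Max flow = 1 (via 1 augmenting path).
In the residual at optimum, the set reachable from source is {source}.
Cut edges: source→valve (cap 1). Sum = 1.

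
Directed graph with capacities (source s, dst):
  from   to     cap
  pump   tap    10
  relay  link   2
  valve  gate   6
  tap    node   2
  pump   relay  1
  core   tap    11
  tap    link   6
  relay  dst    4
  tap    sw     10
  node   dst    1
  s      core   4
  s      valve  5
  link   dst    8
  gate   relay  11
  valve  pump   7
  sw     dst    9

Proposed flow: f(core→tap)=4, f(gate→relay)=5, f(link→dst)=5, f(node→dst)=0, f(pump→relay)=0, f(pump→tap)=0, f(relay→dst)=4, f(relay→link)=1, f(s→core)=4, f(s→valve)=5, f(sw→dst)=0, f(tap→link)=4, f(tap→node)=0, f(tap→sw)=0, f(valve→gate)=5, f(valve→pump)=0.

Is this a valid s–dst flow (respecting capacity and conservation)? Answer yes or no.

Every edge has 0 ≤ f(e) ≤ cap(e).
At each intermediate node, inflow equals outflow.

Yes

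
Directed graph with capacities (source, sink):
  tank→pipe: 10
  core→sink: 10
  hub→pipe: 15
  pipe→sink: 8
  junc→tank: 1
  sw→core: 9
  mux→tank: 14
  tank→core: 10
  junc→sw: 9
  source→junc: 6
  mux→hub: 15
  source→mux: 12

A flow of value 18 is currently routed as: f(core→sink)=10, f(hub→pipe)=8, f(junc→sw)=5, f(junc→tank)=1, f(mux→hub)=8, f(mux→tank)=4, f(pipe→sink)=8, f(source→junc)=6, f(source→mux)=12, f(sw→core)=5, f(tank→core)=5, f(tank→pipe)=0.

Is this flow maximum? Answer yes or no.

Residual reachable from source: {source}; sink is not reachable.
Saturated cut: source→mux, source→junc with total capacity 18 = current flow value. Flow is maximum.

Yes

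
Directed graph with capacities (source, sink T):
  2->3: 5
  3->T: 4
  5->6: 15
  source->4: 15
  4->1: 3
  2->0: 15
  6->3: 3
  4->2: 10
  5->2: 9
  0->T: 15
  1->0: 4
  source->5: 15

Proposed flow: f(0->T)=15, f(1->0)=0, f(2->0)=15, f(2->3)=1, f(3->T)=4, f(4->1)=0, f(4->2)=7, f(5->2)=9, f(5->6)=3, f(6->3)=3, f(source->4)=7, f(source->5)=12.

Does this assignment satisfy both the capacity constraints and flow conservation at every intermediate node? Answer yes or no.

Yes

Every edge has 0 ≤ f(e) ≤ cap(e).
At each intermediate node, inflow equals outflow.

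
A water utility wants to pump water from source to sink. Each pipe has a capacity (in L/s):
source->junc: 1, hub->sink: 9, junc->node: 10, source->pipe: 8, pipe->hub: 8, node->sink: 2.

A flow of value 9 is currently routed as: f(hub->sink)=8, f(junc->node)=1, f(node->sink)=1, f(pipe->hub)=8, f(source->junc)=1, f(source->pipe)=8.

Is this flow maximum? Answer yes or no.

Residual reachable from source: {source}; sink is not reachable.
Saturated cut: source->pipe, source->junc with total capacity 9 = current flow value. Flow is maximum.

Yes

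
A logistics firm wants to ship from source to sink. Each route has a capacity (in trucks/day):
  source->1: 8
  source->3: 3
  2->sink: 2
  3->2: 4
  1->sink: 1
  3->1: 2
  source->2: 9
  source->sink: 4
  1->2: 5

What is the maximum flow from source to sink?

Augment source->sink: bottleneck 4. Total 4.
Augment source->1->sink: bottleneck 1. Total 5.
Augment source->2->sink: bottleneck 2. Total 7.
No augmenting path remains in the residual graph.

7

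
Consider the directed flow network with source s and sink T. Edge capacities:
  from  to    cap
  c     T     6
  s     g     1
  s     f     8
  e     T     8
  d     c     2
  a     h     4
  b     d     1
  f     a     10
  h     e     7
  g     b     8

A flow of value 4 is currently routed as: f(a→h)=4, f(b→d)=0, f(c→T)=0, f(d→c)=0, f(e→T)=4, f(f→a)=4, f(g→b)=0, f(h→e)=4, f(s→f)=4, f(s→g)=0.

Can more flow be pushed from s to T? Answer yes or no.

Residual path s→g→b→d→c→T has bottleneck 1 > 0.
Pushing 1 along it raises the flow to 5, so the given flow is not maximum.

Yes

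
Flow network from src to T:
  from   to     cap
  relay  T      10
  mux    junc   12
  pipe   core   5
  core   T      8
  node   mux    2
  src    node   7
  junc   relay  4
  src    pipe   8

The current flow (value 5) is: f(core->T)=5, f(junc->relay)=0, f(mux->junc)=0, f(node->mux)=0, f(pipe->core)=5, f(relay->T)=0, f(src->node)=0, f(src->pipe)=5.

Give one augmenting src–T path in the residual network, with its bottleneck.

src->node->mux->junc->relay->T, bottleneck 2

Residual along src->node->mux->junc->relay->T: src->node: 7, node->mux: 2, mux->junc: 12, junc->relay: 4, relay->T: 10.
Bottleneck = min = 2.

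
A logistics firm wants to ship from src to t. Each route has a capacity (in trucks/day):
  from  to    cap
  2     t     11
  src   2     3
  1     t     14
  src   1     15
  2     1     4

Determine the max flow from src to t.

Augment src->2->t: bottleneck 3. Total 3.
Augment src->1->t: bottleneck 14. Total 17.
No augmenting path remains in the residual graph.

17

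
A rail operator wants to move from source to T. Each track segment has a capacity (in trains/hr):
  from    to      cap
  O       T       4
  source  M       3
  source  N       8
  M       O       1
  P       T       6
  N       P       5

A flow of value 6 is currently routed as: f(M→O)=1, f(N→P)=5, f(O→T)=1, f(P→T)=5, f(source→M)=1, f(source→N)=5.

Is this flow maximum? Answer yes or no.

Residual reachable from source: {M, N, source}; T is not reachable.
Saturated cut: M→O, N→P with total capacity 6 = current flow value. Flow is maximum.

Yes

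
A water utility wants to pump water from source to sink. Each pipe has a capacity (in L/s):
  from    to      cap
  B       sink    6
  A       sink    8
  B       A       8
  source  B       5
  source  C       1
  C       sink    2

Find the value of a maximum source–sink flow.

6

Augment source→B→sink: bottleneck 5. Total 5.
Augment source→C→sink: bottleneck 1. Total 6.
No augmenting path remains in the residual graph.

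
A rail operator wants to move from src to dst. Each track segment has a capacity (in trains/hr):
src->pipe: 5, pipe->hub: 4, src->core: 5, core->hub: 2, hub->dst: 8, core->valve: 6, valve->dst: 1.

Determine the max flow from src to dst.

Augment src->core->valve->dst: bottleneck 1. Total 1.
Augment src->core->hub->dst: bottleneck 2. Total 3.
Augment src->pipe->hub->dst: bottleneck 4. Total 7.
No augmenting path remains in the residual graph.

7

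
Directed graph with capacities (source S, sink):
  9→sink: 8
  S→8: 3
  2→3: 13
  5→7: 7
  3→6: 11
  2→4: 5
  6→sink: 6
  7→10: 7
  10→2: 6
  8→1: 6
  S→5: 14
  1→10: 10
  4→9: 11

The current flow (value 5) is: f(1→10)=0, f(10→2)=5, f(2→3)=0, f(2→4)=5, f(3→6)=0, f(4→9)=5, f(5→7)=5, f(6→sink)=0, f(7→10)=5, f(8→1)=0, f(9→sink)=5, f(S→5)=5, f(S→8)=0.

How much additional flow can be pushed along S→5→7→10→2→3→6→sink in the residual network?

Residual capacities along the path: S→5: 9, 5→7: 2, 7→10: 2, 10→2: 1, 2→3: 13, 3→6: 11, 6→sink: 6.
Minimum is 1.

1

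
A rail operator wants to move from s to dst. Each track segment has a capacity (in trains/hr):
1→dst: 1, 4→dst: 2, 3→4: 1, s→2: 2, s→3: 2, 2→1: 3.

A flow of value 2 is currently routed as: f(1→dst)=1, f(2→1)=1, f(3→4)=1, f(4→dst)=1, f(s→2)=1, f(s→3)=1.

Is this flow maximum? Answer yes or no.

Residual reachable from s: {1, 2, 3, s}; dst is not reachable.
Saturated cut: 3→4, 1→dst with total capacity 2 = current flow value. Flow is maximum.

Yes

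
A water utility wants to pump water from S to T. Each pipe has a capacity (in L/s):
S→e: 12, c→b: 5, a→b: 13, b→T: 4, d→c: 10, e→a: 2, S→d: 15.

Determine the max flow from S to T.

Augment S→e→a→b→T: bottleneck 2. Total 2.
Augment S→d→c→b→T: bottleneck 2. Total 4.
No augmenting path remains in the residual graph.

4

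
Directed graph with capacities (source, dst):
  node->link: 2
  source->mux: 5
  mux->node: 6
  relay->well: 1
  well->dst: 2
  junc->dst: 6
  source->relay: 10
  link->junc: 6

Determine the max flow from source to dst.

3

Augment source->relay->well->dst: bottleneck 1. Total 1.
Augment source->mux->node->link->junc->dst: bottleneck 2. Total 3.
No augmenting path remains in the residual graph.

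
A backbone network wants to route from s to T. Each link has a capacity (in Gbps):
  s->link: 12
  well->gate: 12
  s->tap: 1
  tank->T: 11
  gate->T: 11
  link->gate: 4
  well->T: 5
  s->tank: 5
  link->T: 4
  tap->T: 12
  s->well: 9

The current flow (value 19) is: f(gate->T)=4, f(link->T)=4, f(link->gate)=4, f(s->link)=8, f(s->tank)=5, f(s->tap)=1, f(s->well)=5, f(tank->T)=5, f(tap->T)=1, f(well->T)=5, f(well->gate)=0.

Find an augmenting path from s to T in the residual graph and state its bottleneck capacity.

s->well->gate->T, bottleneck 4

Residual along s->well->gate->T: s->well: 4, well->gate: 12, gate->T: 7.
Bottleneck = min = 4.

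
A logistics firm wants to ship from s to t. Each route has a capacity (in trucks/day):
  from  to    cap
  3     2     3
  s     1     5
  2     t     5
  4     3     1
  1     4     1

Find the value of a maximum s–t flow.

1

Augment s->1->4->3->2->t: bottleneck 1. Total 1.
No augmenting path remains in the residual graph.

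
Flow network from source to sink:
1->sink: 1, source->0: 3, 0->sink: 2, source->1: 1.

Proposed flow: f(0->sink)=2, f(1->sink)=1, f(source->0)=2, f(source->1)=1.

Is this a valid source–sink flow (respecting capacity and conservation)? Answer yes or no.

Yes

Every edge has 0 ≤ f(e) ≤ cap(e).
At each intermediate node, inflow equals outflow.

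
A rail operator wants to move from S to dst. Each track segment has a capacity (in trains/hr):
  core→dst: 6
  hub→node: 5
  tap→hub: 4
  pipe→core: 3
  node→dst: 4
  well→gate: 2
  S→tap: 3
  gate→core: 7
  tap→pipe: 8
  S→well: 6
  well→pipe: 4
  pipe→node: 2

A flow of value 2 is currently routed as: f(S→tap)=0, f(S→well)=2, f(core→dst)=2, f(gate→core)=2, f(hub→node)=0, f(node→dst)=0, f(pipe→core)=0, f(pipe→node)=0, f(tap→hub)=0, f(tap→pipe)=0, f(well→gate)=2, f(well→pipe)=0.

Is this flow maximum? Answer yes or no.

Residual path S→well→pipe→core→dst has bottleneck 3 > 0.
Pushing 3 along it raises the flow to 5, so the given flow is not maximum.

No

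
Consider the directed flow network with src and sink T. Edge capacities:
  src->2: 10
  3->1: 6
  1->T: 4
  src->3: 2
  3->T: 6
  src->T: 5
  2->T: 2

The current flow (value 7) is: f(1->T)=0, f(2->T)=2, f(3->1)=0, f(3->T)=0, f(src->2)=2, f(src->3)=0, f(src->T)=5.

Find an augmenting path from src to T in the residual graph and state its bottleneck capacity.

Residual along src->3->T: src->3: 2, 3->T: 6.
Bottleneck = min = 2.

src->3->T, bottleneck 2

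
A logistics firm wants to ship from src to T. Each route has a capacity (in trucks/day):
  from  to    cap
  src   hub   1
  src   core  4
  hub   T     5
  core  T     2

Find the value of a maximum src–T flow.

Augment src->core->T: bottleneck 2. Total 2.
Augment src->hub->T: bottleneck 1. Total 3.
No augmenting path remains in the residual graph.

3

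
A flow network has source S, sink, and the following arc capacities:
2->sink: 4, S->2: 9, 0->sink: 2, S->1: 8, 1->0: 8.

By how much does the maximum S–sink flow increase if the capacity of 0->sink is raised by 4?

4

Original max flow = 6.
After raising cap(0->sink), augmenting paths through that edge carry 4 more units.
New max flow = 10. Increase = 4.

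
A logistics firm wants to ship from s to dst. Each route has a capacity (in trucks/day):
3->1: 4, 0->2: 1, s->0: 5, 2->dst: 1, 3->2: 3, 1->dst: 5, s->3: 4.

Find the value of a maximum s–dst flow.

5

Augment s->3->1->dst: bottleneck 4. Total 4.
Augment s->0->2->dst: bottleneck 1. Total 5.
No augmenting path remains in the residual graph.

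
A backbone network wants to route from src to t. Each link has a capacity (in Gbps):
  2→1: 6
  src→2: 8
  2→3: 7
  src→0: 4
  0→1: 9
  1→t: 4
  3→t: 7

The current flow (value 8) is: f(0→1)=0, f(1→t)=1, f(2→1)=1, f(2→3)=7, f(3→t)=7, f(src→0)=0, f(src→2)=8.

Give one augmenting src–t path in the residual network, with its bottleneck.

src→0→1→t, bottleneck 3

Residual along src→0→1→t: src→0: 4, 0→1: 9, 1→t: 3.
Bottleneck = min = 3.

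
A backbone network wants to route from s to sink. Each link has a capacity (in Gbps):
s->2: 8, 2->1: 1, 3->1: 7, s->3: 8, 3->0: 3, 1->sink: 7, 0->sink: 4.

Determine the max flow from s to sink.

Augment s->2->1->sink: bottleneck 1. Total 1.
Augment s->3->1->sink: bottleneck 6. Total 7.
Augment s->3->0->sink: bottleneck 2. Total 9.
No augmenting path remains in the residual graph.

9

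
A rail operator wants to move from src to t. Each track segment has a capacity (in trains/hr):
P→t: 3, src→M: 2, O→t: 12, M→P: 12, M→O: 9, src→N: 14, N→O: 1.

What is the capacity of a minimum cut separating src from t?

3

Max flow = 3 (via 2 augmenting paths).
In the residual at optimum, the set reachable from src is {N, src}.
Cut edges: src→M (cap 2), N→O (cap 1). Sum = 3.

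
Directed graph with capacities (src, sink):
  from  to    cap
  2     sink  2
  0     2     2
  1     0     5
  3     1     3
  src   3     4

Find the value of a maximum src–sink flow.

2

Augment src->3->1->0->2->sink: bottleneck 2. Total 2.
No augmenting path remains in the residual graph.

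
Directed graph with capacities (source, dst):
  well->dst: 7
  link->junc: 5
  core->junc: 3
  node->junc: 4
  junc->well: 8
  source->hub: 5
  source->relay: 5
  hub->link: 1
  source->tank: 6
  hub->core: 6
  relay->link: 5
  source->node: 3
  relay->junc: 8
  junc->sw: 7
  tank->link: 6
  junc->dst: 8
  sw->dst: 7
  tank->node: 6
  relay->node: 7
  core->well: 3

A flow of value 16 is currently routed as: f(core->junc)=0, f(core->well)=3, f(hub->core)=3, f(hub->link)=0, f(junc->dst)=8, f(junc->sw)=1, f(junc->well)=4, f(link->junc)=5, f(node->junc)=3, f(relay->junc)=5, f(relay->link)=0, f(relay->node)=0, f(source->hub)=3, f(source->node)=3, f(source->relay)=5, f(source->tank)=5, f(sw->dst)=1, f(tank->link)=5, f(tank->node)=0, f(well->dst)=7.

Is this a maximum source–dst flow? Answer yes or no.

No

Residual path source->tank->node->junc->sw->dst has bottleneck 1 > 0.
Pushing 1 along it raises the flow to 17, so the given flow is not maximum.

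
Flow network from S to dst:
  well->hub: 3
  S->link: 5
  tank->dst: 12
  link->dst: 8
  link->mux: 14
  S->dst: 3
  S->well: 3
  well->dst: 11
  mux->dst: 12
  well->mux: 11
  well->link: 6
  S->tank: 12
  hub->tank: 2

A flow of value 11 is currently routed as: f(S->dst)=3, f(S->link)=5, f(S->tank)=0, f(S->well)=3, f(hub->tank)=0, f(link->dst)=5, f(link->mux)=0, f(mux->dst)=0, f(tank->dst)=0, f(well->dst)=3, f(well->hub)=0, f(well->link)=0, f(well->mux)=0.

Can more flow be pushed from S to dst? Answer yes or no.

Yes

Residual path S->tank->dst has bottleneck 12 > 0.
Pushing 12 along it raises the flow to 23, so the given flow is not maximum.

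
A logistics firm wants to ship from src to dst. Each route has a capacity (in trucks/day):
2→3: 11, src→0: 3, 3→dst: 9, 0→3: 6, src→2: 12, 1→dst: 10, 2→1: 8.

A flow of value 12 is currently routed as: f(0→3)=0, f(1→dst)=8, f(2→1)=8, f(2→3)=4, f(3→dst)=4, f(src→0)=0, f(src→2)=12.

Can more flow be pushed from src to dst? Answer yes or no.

Residual path src→0→3→dst has bottleneck 3 > 0.
Pushing 3 along it raises the flow to 15, so the given flow is not maximum.

Yes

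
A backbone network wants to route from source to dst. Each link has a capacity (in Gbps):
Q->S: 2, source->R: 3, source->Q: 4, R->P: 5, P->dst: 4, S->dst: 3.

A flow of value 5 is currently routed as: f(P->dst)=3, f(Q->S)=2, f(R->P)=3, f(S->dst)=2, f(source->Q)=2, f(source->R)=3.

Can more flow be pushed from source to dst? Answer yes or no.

No

Residual reachable from source: {Q, source}; dst is not reachable.
Saturated cut: Q->S, source->R with total capacity 5 = current flow value. Flow is maximum.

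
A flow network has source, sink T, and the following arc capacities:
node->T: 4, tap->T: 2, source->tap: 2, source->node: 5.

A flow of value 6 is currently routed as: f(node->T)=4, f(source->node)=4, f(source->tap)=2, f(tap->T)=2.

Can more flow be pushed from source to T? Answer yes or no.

No

Residual reachable from source: {node, source}; T is not reachable.
Saturated cut: source->tap, node->T with total capacity 6 = current flow value. Flow is maximum.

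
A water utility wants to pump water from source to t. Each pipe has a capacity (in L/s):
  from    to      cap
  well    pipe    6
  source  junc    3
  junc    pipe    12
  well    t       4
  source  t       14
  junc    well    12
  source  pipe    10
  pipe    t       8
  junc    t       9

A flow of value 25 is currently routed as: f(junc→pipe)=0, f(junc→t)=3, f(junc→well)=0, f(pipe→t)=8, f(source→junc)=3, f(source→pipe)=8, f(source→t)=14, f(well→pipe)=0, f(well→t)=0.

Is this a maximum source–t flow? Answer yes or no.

Yes

Residual reachable from source: {pipe, source}; t is not reachable.
Saturated cut: source→junc, source→t, pipe→t with total capacity 25 = current flow value. Flow is maximum.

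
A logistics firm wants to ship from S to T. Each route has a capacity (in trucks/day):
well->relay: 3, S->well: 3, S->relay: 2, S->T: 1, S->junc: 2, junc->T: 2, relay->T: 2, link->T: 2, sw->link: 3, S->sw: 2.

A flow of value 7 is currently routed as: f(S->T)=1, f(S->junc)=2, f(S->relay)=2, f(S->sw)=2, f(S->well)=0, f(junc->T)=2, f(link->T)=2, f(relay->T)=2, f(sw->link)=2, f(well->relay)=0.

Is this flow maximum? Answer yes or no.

Yes

Residual reachable from S: {S, relay, well}; T is not reachable.
Saturated cut: S->sw, S->junc, S->T, relay->T with total capacity 7 = current flow value. Flow is maximum.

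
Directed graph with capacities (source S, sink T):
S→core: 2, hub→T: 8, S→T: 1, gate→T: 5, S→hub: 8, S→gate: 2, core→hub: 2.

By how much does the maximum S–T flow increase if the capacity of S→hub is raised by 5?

Original max flow = 11.
Edge S→hub does not cross the min cut (source side {S, core, hub}), so extra capacity there cannot help.
New max flow = 11. Increase = 0.

0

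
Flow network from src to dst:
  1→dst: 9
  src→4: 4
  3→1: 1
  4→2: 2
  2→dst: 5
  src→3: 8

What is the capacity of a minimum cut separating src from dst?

3

Max flow = 3 (via 2 augmenting paths).
In the residual at optimum, the set reachable from src is {3, 4, src}.
Cut edges: 3→1 (cap 1), 4→2 (cap 2). Sum = 3.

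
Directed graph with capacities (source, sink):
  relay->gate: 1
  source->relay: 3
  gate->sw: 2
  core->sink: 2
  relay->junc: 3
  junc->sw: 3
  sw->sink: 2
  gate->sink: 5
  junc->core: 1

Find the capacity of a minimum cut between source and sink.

3

Max flow = 3 (via 3 augmenting paths).
In the residual at optimum, the set reachable from source is {source}.
Cut edges: source->relay (cap 3). Sum = 3.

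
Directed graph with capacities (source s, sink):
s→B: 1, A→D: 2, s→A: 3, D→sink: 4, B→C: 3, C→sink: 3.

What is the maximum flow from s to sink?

3

Augment s→B→C→sink: bottleneck 1. Total 1.
Augment s→A→D→sink: bottleneck 2. Total 3.
No augmenting path remains in the residual graph.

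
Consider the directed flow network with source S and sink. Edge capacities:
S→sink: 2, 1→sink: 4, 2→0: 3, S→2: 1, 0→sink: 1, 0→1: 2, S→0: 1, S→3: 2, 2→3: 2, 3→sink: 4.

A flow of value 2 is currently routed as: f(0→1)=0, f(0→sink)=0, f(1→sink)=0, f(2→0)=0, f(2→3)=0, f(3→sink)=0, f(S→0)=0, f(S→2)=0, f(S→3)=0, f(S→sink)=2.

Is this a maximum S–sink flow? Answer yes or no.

Residual path S→3→sink has bottleneck 2 > 0.
Pushing 2 along it raises the flow to 4, so the given flow is not maximum.

No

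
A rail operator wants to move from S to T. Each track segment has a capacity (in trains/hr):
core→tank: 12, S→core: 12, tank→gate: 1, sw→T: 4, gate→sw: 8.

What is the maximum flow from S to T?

1

Augment S→core→tank→gate→sw→T: bottleneck 1. Total 1.
No augmenting path remains in the residual graph.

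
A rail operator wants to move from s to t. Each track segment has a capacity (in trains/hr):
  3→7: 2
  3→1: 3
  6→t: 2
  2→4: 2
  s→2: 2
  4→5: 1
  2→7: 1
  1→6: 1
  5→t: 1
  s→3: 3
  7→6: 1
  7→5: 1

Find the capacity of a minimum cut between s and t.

Max flow = 3 (via 3 augmenting paths).
In the residual at optimum, the set reachable from s is {1, 2, 3, 4, 5, 7, s}.
Cut edges: 7→6 (cap 1), 5→t (cap 1), 1→6 (cap 1). Sum = 3.

3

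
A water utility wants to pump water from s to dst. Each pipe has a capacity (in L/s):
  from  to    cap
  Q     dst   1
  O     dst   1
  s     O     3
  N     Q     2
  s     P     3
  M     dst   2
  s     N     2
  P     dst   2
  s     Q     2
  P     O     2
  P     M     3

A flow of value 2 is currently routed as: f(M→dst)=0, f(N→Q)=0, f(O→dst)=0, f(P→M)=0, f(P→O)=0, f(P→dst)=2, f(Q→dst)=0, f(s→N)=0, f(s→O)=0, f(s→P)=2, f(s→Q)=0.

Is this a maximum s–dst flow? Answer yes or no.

No

Residual path s→Q→dst has bottleneck 1 > 0.
Pushing 1 along it raises the flow to 3, so the given flow is not maximum.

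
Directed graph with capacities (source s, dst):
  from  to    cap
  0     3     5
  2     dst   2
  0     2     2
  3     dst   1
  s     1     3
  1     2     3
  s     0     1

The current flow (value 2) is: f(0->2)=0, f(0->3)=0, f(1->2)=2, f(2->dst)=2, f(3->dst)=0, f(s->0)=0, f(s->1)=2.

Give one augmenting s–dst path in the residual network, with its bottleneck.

s->0->3->dst, bottleneck 1

Residual along s->0->3->dst: s->0: 1, 0->3: 5, 3->dst: 1.
Bottleneck = min = 1.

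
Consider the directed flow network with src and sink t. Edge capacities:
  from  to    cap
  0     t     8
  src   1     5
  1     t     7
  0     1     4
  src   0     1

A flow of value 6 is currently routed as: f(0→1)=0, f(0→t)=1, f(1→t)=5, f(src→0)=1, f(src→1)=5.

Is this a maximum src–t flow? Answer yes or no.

Yes

Residual reachable from src: {src}; t is not reachable.
Saturated cut: src→0, src→1 with total capacity 6 = current flow value. Flow is maximum.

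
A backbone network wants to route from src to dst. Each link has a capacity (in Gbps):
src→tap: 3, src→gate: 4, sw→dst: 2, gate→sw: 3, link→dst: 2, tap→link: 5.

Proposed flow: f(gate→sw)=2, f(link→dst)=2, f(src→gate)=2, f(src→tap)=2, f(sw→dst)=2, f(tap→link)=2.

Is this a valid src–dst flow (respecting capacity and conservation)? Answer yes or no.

Yes

Every edge has 0 ≤ f(e) ≤ cap(e).
At each intermediate node, inflow equals outflow.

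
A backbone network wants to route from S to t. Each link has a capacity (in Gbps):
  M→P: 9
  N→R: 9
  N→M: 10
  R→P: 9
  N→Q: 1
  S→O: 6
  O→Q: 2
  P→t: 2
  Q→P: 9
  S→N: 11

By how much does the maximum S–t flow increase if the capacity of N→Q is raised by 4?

0

Original max flow = 2.
Edge N→Q does not cross the min cut (source side {M, N, O, P, Q, R, S}), so extra capacity there cannot help.
New max flow = 2. Increase = 0.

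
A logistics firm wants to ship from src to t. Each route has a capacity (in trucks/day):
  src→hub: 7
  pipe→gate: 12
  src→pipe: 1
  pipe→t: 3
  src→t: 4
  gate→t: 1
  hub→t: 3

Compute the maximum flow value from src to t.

8

Augment src→t: bottleneck 4. Total 4.
Augment src→hub→t: bottleneck 3. Total 7.
Augment src→pipe→t: bottleneck 1. Total 8.
No augmenting path remains in the residual graph.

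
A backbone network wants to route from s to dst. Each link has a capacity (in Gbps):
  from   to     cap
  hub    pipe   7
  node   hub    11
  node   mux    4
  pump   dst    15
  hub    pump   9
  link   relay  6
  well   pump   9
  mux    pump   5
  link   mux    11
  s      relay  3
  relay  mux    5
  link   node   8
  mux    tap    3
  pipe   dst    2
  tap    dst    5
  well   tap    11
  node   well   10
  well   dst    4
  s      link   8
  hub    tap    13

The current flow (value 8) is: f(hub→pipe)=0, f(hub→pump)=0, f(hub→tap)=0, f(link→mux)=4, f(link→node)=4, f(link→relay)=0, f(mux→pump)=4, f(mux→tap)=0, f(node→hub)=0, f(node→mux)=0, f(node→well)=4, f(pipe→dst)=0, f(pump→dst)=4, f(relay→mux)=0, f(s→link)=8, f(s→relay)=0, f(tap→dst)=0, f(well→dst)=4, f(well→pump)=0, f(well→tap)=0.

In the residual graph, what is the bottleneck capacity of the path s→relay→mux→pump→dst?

1

Residual capacities along the path: s→relay: 3, relay→mux: 5, mux→pump: 1, pump→dst: 11.
Minimum is 1.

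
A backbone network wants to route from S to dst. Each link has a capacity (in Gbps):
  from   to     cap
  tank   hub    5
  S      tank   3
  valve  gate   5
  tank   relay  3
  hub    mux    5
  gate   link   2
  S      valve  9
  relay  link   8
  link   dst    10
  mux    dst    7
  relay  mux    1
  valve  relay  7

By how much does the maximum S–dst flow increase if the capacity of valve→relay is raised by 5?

0

Original max flow = 12.
Edge valve→relay does not cross the min cut (source side {S}), so extra capacity there cannot help.
New max flow = 12. Increase = 0.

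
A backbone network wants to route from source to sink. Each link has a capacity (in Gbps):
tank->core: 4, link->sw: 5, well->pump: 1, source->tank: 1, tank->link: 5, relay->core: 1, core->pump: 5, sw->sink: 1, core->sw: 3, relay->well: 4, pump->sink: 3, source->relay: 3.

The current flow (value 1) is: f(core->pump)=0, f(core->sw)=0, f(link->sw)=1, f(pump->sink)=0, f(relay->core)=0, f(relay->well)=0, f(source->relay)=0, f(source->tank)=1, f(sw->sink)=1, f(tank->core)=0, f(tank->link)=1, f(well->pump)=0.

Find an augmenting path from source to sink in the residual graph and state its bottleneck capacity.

Residual along source->relay->core->pump->sink: source->relay: 3, relay->core: 1, core->pump: 5, pump->sink: 3.
Bottleneck = min = 1.

source->relay->core->pump->sink, bottleneck 1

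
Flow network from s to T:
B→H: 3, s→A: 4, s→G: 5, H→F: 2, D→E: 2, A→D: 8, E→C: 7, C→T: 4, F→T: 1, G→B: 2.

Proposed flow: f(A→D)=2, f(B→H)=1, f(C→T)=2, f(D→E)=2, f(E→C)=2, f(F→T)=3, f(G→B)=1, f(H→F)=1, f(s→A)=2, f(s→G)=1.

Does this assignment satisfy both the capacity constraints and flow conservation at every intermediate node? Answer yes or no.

No

Capacity violated on F→T: flow 3 > capacity 1.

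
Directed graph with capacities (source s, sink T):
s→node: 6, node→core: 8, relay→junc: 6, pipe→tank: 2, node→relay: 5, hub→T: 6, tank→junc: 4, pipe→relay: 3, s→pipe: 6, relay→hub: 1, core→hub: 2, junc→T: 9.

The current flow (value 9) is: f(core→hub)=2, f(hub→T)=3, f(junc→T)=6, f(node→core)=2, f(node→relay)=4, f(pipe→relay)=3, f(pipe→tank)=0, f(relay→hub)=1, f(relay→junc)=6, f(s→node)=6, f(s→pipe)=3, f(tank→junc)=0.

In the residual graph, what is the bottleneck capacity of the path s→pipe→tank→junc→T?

Residual capacities along the path: s→pipe: 3, pipe→tank: 2, tank→junc: 4, junc→T: 3.
Minimum is 2.

2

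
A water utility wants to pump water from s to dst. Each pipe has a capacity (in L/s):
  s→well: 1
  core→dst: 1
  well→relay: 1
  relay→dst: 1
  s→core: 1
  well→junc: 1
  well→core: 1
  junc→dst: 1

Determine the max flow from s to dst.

Augment s→core→dst: bottleneck 1. Total 1.
Augment s→well→junc→dst: bottleneck 1. Total 2.
No augmenting path remains in the residual graph.

2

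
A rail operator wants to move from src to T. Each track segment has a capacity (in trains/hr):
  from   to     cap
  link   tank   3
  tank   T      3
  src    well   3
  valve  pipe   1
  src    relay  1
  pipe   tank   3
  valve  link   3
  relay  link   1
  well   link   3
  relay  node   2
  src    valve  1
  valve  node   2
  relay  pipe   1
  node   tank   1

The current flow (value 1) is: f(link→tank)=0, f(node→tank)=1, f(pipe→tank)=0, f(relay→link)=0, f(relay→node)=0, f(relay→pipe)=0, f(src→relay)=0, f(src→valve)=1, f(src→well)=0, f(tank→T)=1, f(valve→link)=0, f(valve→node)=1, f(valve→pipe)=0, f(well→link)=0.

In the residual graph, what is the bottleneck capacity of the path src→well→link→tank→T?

2

Residual capacities along the path: src→well: 3, well→link: 3, link→tank: 3, tank→T: 2.
Minimum is 2.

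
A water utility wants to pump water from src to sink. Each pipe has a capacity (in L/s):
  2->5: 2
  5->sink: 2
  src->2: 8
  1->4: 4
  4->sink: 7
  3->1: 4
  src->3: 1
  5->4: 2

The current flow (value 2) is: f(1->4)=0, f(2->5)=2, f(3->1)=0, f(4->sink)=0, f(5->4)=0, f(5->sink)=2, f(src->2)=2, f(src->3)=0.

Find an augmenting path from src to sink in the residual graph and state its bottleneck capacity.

src->3->1->4->sink, bottleneck 1

Residual along src->3->1->4->sink: src->3: 1, 3->1: 4, 1->4: 4, 4->sink: 7.
Bottleneck = min = 1.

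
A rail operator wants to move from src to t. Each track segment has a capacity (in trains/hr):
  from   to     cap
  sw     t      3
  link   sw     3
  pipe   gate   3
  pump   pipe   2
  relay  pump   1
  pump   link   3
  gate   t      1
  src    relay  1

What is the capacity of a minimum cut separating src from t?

Max flow = 1 (via 1 augmenting path).
In the residual at optimum, the set reachable from src is {src}.
Cut edges: src->relay (cap 1). Sum = 1.

1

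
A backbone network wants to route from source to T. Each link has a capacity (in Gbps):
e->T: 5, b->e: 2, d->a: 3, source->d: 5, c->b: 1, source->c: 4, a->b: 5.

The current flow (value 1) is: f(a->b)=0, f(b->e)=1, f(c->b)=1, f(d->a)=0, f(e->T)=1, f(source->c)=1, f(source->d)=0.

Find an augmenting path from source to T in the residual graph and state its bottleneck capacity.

Residual along source->d->a->b->e->T: source->d: 5, d->a: 3, a->b: 5, b->e: 1, e->T: 4.
Bottleneck = min = 1.

source->d->a->b->e->T, bottleneck 1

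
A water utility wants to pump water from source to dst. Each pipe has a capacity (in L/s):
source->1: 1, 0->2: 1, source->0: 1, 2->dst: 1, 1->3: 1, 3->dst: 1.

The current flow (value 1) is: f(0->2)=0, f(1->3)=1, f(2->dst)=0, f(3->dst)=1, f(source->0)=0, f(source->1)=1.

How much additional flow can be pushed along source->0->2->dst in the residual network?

1

Residual capacities along the path: source->0: 1, 0->2: 1, 2->dst: 1.
Minimum is 1.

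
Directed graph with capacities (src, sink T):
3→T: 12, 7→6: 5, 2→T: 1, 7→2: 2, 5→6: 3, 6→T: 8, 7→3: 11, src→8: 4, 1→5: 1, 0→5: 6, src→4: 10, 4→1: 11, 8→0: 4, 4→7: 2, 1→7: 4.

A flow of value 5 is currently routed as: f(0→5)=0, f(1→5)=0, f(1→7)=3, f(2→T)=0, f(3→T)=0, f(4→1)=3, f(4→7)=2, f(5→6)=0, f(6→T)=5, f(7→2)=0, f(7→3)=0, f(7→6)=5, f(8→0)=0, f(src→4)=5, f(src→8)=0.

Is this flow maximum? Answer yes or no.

No

Residual path src→4→1→7→3→T has bottleneck 1 > 0.
Pushing 1 along it raises the flow to 6, so the given flow is not maximum.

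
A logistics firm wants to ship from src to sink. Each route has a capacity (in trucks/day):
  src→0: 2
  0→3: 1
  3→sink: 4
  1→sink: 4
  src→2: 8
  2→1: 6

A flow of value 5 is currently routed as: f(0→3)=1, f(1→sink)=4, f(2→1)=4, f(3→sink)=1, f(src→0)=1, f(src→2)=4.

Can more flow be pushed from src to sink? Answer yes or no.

No

Residual reachable from src: {0, 1, 2, src}; sink is not reachable.
Saturated cut: 0→3, 1→sink with total capacity 5 = current flow value. Flow is maximum.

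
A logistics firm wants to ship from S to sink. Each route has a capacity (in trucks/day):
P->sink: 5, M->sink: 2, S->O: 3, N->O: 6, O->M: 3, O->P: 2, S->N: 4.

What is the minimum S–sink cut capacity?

4

Max flow = 4 (via 3 augmenting paths).
In the residual at optimum, the set reachable from S is {M, N, O, S}.
Cut edges: O->P (cap 2), M->sink (cap 2). Sum = 4.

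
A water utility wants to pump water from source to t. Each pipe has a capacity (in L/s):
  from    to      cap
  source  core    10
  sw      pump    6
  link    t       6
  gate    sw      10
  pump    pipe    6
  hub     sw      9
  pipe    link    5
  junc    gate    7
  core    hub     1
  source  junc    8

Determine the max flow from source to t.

5

Augment source->core->hub->sw->pump->pipe->link->t: bottleneck 1. Total 1.
Augment source->junc->gate->sw->pump->pipe->link->t: bottleneck 4. Total 5.
No augmenting path remains in the residual graph.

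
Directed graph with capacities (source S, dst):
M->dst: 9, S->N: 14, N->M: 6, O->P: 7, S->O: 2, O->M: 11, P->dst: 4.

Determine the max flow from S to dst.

8

Augment S->O->P->dst: bottleneck 2. Total 2.
Augment S->N->M->dst: bottleneck 6. Total 8.
No augmenting path remains in the residual graph.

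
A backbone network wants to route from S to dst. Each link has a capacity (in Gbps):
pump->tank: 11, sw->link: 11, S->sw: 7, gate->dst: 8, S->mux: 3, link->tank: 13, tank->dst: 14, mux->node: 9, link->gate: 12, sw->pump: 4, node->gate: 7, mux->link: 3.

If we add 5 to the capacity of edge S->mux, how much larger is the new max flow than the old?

5

Original max flow = 10.
After raising cap(S->mux), augmenting paths through that edge carry 5 more units.
New max flow = 15. Increase = 5.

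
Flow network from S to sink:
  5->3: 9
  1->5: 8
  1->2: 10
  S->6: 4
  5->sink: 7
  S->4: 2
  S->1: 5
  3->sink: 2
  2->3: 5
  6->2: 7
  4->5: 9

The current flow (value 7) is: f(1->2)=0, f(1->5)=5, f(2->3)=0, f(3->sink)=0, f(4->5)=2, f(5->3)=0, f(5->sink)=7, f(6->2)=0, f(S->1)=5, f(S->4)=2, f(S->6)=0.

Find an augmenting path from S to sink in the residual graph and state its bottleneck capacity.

Residual along S->6->2->3->sink: S->6: 4, 6->2: 7, 2->3: 5, 3->sink: 2.
Bottleneck = min = 2.

S->6->2->3->sink, bottleneck 2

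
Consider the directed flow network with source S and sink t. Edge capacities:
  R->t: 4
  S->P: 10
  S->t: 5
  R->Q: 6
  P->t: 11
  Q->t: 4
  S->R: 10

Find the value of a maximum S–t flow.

Augment S->t: bottleneck 5. Total 5.
Augment S->R->t: bottleneck 4. Total 9.
Augment S->P->t: bottleneck 10. Total 19.
Augment S->R->Q->t: bottleneck 4. Total 23.
No augmenting path remains in the residual graph.

23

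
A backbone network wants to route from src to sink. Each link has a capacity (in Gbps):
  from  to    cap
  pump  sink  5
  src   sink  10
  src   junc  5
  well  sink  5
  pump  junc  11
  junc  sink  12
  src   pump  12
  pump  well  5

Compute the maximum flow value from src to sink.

Augment src→sink: bottleneck 10. Total 10.
Augment src→pump→sink: bottleneck 5. Total 15.
Augment src→junc→sink: bottleneck 5. Total 20.
Augment src→pump→junc→sink: bottleneck 7. Total 27.
No augmenting path remains in the residual graph.

27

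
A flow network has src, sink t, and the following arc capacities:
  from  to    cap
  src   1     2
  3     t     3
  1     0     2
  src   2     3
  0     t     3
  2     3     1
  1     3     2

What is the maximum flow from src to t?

Augment src→2→3→t: bottleneck 1. Total 1.
Augment src→1→3→t: bottleneck 2. Total 3.
No augmenting path remains in the residual graph.

3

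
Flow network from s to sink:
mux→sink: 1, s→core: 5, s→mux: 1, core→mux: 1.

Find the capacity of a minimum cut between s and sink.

1

Max flow = 1 (via 1 augmenting path).
In the residual at optimum, the set reachable from s is {core, mux, s}.
Cut edges: mux→sink (cap 1). Sum = 1.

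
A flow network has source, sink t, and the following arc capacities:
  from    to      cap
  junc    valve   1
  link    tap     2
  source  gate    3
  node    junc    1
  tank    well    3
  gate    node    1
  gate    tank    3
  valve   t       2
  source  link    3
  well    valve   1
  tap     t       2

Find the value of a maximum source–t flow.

4

Augment source->link->tap->t: bottleneck 2. Total 2.
Augment source->gate->tank->well->valve->t: bottleneck 1. Total 3.
Augment source->gate->node->junc->valve->t: bottleneck 1. Total 4.
No augmenting path remains in the residual graph.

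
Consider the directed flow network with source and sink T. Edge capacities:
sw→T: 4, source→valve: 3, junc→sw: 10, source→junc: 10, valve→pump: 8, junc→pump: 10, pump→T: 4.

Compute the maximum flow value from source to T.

8

Augment source→valve→pump→T: bottleneck 3. Total 3.
Augment source→junc→pump→T: bottleneck 1. Total 4.
Augment source→junc→sw→T: bottleneck 4. Total 8.
No augmenting path remains in the residual graph.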